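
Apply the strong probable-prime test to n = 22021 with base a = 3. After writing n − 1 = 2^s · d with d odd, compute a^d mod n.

9759

n − 1 = 22020 = 2^2 · 5505, so s = 2 and d = 5505.
Repeated squaring mod 22021: 3^1 ≡ 3, 3^2 ≡ 9, 3^4 ≡ 81, 3^8 ≡ 6561, 3^16 ≡ 17687, 3^32 ≡ 21664, 3^64 ≡ 17344, 3^128 ≡ 7476, 3^256 ≡ 1278, 3^512 ≡ 3730, 3^1024 ≡ 17649, 3^2048 ≡ 156, 3^4096 ≡ 2315.
5505 = 4096 + 1024 + 256 + 128 + 1, so 3^5505 ≡ 2315·17649·1278·7476·3 ≡ 9759 (mod 22021).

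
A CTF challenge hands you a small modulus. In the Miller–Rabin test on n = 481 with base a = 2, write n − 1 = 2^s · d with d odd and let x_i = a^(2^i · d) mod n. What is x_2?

n − 1 = 480 = 2^5 · 15, so s = 5 and d = 15.
x_0 = 2^15 mod 481 = 60.
x_1 = 60^2 mod 481 = 233.
x_2 = 233^2 mod 481 = 417.

417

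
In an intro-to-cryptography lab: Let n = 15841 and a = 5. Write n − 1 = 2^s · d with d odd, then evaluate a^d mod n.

n − 1 = 15840 = 2^5 · 495, so s = 5 and d = 495.
5^495 mod 15841 = 3380.

3380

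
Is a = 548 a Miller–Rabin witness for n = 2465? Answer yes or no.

n − 1 = 2464 = 2^5 · 77, so s = 5 and d = 77.
x_0 = 548^77 mod 2465 = 1143.
x_0 is neither 1 nor 2464, so continue squaring.
x_1 = 1143^2 mod 2465 = 2464.
x_1 ≡ −1, so 548 is not a witness.

no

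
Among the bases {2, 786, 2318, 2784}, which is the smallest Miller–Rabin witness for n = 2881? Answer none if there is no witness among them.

2

n − 1 = 2880 = 2^6 · 45, so s = 6 and d = 45.
Base 2: x_0 = 2^45 mod 2881 = 1599. x_0 is neither 1 nor 2880, so continue squaring. x_1 = 1599^2 mod 2881 = 1354. x_2 = 1354^2 mod 2881 = 1000. x_3 = 1000^2 mod 2881 = 293. x_4 = 293^2 mod 2881 = 2300. x_5 = 2300^2 mod 2881 = 484. Reached i = s−1 = 5 without hitting −1: 2 is a Miller–Rabin witness and 2881 is composite.
Base 786: x_0 = 786^45 mod 2881 = 2158. x_0 is neither 1 nor 2880, so continue squaring. x_1 = 2158^2 mod 2881 = 1268. x_2 = 1268^2 mod 2881 = 226. x_3 = 226^2 mod 2881 = 2099. x_4 = 2099^2 mod 2881 = 752. x_5 = 752^2 mod 2881 = 828. Reached i = s−1 = 5 without hitting −1: 786 is a Miller–Rabin witness and 2881 is composite.
Base 2318: x_0 = 2318^45 mod 2881 = 710. x_0 is neither 1 nor 2880, so continue squaring. x_1 = 710^2 mod 2881 = 2806. x_2 = 2806^2 mod 2881 = 2744. x_3 = 2744^2 mod 2881 = 1483. x_4 = 1483^2 mod 2881 = 1086. x_5 = 1086^2 mod 2881 = 1067. Reached i = s−1 = 5 without hitting −1: 2318 is a Miller–Rabin witness and 2881 is composite.
Base 2784: x_0 = 2784^45 mod 2881 = 604. x_0 is neither 1 nor 2880, so continue squaring. x_1 = 604^2 mod 2881 = 1810. x_2 = 1810^2 mod 2881 = 403. x_3 = 403^2 mod 2881 = 1073. x_4 = 1073^2 mod 2881 = 1810. x_5 = 1810^2 mod 2881 = 403. Reached i = s−1 = 5 without hitting −1: 2784 is a Miller–Rabin witness and 2881 is composite.
The smallest witness among the given bases is 2.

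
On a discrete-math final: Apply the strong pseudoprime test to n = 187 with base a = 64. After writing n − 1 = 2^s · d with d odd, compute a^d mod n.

47

n − 1 = 186 = 2^1 · 93, so s = 1 and d = 93.
Repeated squaring mod 187: 64^1 ≡ 64, 64^2 ≡ 169, 64^4 ≡ 137, 64^8 ≡ 69, 64^16 ≡ 86, 64^32 ≡ 103, 64^64 ≡ 137.
93 = 64 + 16 + 8 + 4 + 1, so 64^93 ≡ 137·86·69·137·64 ≡ 47 (mod 187).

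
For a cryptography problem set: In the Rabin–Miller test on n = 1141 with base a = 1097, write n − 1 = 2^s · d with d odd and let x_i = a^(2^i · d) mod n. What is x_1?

n − 1 = 1140 = 2^2 · 285, so s = 2 and d = 285.
x_0 = 1097^285 mod 1141 = 615.
x_1 = 615^2 mod 1141 = 554.

554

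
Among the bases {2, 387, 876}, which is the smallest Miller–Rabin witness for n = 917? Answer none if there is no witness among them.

n − 1 = 916 = 2^2 · 229, so s = 2 and d = 229.
Base 2: x_0 = 2^229 mod 917 = 842. x_0 is neither 1 nor 916, so continue squaring. x_1 = 842^2 mod 917 = 123. Reached i = s−1 = 1 without hitting −1: 2 is a Miller–Rabin witness and 917 is composite.
Base 387: x_0 = 387^229 mod 917 = 821. x_0 is neither 1 nor 916, so continue squaring. x_1 = 821^2 mod 917 = 46. Reached i = s−1 = 1 without hitting −1: 387 is a Miller–Rabin witness and 917 is composite.
Base 876: x_0 = 876^229 mod 917 = 743. x_0 is neither 1 nor 916, so continue squaring. x_1 = 743^2 mod 917 = 15. Reached i = s−1 = 1 without hitting −1: 876 is a Miller–Rabin witness and 917 is composite.
The smallest witness among the given bases is 2.

2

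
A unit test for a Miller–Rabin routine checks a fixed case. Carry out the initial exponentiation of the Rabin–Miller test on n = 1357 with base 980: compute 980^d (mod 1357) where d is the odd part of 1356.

n − 1 = 1356 = 2^2 · 339, so s = 2 and d = 339.
Repeated squaring mod 1357: 980^1 ≡ 980, 980^2 ≡ 1001, 980^4 ≡ 535, 980^8 ≡ 1255, 980^16 ≡ 905, 980^32 ≡ 754, 980^64 ≡ 1290, 980^128 ≡ 418, 980^256 ≡ 1028.
339 = 256 + 64 + 16 + 2 + 1, so 980^339 ≡ 1028·1290·905·1001·980 ≡ 21 (mod 1357).

21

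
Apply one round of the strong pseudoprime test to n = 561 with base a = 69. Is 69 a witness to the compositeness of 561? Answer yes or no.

n − 1 = 560 = 2^4 · 35, so s = 4 and d = 35.
Repeated squaring mod 561: 69^1 ≡ 69, 69^2 ≡ 273, 69^4 ≡ 477, 69^8 ≡ 324, 69^16 ≡ 69, 69^32 ≡ 273.
35 = 32 + 2 + 1, so 69^35 ≡ 273·273·69 ≡ 375 (mod 561).
x_0 = 69^35 mod 561 = 375.
x_0 is neither 1 nor 560, so continue squaring.
x_1 = 375^2 mod 561 = 375.
x_2 = 375^2 mod 561 = 375.
x_3 = 375^2 mod 561 = 375.
Reached i = s−1 = 3 without hitting −1: 69 is a Miller–Rabin witness and 561 is composite.

yes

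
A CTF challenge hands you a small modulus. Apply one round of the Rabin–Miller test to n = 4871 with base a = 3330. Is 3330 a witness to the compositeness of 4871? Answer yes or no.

n − 1 = 4870 = 2^1 · 2435, so s = 1 and d = 2435.
x_0 = 3330^2435 mod 4871 = 4870.
x_0 = 4870 ≡ −1, so 3330 is not a witness.

no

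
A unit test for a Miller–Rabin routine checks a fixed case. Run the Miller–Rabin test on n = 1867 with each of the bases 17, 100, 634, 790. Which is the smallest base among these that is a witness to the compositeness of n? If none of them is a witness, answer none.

n − 1 = 1866 = 2^1 · 933, so s = 1 and d = 933.
Base 17: x_0 = 17^933 mod 1867 = 1866. x_0 = 1866 ≡ −1, so 17 is not a witness.
Base 100: x_0 = 100^933 mod 1867 = 1. x_0 = 1, so 100 is not a witness.
Base 634: x_0 = 634^933 mod 1867 = 1. x_0 = 1, so 634 is not a witness.
Base 790: x_0 = 790^933 mod 1867 = 1866. x_0 = 1866 ≡ −1, so 790 is not a witness.
No listed base is a witness for 1867.

none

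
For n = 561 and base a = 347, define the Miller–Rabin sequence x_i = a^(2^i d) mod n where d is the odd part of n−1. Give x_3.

67

n − 1 = 560 = 2^4 · 35, so s = 4 and d = 35.
Repeated squaring mod 561: 347^1 ≡ 347, 347^2 ≡ 355, 347^4 ≡ 361, 347^8 ≡ 169, 347^16 ≡ 511, 347^32 ≡ 256.
35 = 32 + 2 + 1, so 347^35 ≡ 256·355·347 ≡ 428 (mod 561).
x_0 = 428.
x_1 = 428^2 mod 561 = 298.
x_2 = 298^2 mod 561 = 166.
x_3 = 166^2 mod 561 = 67.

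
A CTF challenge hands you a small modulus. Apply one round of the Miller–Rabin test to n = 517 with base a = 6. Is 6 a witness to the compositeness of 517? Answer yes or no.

n − 1 = 516 = 2^2 · 129, so s = 2 and d = 129.
Repeated squaring mod 517: 6^1 ≡ 6, 6^2 ≡ 36, 6^4 ≡ 262, 6^8 ≡ 400, 6^16 ≡ 247, 6^32 ≡ 3, 6^64 ≡ 9, 6^128 ≡ 81.
129 = 128 + 1, so 6^129 ≡ 81·6 ≡ 486 (mod 517).
x_0 = 6^129 mod 517 = 486.
x_0 is neither 1 nor 516, so continue squaring.
x_1 = 486^2 mod 517 = 444.
Reached i = s−1 = 1 without hitting −1: 6 is a Miller–Rabin witness and 517 is composite.

yes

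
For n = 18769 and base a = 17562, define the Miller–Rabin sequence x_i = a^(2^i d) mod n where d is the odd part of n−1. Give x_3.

5207

n − 1 = 18768 = 2^4 · 1173, so s = 4 and d = 1173.
By repeated squaring, 17562^1173 ≡ 6754 (mod 18769).
x_0 = 6754.
x_1 = 6754^2 mod 18769 = 7846.
x_2 = 7846^2 mod 18769 = 16165.
x_3 = 16165^2 mod 18769 = 5207.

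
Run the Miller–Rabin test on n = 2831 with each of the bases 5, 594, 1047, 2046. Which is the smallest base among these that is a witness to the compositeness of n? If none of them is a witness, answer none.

n − 1 = 2830 = 2^1 · 1415, so s = 1 and d = 1415.
Base 5: x_0 = 5^1415 mod 2831 = 1374. x_0 ∉ {1, 2830} and s = 1, so 5 is a Miller–Rabin witness and 2831 is composite.
Base 594: x_0 = 594^1415 mod 2831 = 1108. x_0 ∉ {1, 2830} and s = 1, so 594 is a Miller–Rabin witness and 2831 is composite.
Base 1047: x_0 = 1047^1415 mod 2831 = 53. x_0 ∉ {1, 2830} and s = 1, so 1047 is a Miller–Rabin witness and 2831 is composite.
Base 2046: x_0 = 2046^1415 mod 2831 = 743. x_0 ∉ {1, 2830} and s = 1, so 2046 is a Miller–Rabin witness and 2831 is composite.
The smallest witness among the given bases is 5.

5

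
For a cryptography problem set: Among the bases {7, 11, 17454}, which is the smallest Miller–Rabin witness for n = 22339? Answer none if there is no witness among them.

n − 1 = 22338 = 2^1 · 11169, so s = 1 and d = 11169.
Base 7: x_0 = 7^11169 mod 22339 = 4563. x_0 ∉ {1, 22338} and s = 1, so 7 is a Miller–Rabin witness and 22339 is composite.
Base 11: x_0 = 11^11169 mod 22339 = 16242. x_0 ∉ {1, 22338} and s = 1, so 11 is a Miller–Rabin witness and 22339 is composite.
Base 17454: x_0 = 17454^11169 mod 22339 = 465. x_0 ∉ {1, 22338} and s = 1, so 17454 is a Miller–Rabin witness and 22339 is composite.
The smallest witness among the given bases is 7.

7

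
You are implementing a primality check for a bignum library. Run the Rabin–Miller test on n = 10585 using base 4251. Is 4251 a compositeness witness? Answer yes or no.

yes

n − 1 = 10584 = 2^3 · 1323, so s = 3 and d = 1323.
Repeated squaring mod 10585: 4251^1 ≡ 4251, 4251^2 ≡ 2406, 4251^4 ≡ 9426, 4251^8 ≡ 9571, 4251^16 ≡ 1451, 4251^32 ≡ 9571, 4251^64 ≡ 1451, 4251^128 ≡ 9571, 4251^256 ≡ 1451, 4251^512 ≡ 9571, 4251^1024 ≡ 1451.
1323 = 1024 + 256 + 32 + 8 + 2 + 1, so 4251^1323 ≡ 1451·1451·9571·9571·2406·4251 ≡ 2796 (mod 10585).
x_0 = 4251^1323 mod 10585 = 2796.
x_0 is neither 1 nor 10584, so continue squaring.
x_1 = 2796^2 mod 10585 = 5886.
x_2 = 5886^2 mod 10585 = 291.
Reached i = s−1 = 2 without hitting −1: 4251 is a Miller–Rabin witness and 10585 is composite.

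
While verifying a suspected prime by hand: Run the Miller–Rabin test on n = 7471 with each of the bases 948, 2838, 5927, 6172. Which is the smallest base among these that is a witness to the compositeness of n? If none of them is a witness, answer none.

none

n − 1 = 7470 = 2^1 · 3735, so s = 1 and d = 3735.
Base 948: x_0 = 948^3735 mod 7471 = 1. x_0 = 1, so 948 is not a witness.
Base 2838: x_0 = 2838^3735 mod 7471 = 7470. x_0 = 7470 ≡ −1, so 2838 is not a witness.
Base 5927: x_0 = 5927^3735 mod 7471 = 7470. x_0 = 7470 ≡ −1, so 5927 is not a witness.
Base 6172: x_0 = 6172^3735 mod 7471 = 7470. x_0 = 7470 ≡ −1, so 6172 is not a witness.
No listed base is a witness for 7471.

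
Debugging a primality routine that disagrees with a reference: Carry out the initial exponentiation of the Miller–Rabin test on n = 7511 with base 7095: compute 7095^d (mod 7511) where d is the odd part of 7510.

n − 1 = 7510 = 2^1 · 3755, so s = 1 and d = 3755.
By repeated squaring, 7095^3755 ≡ 5728 (mod 7511).

5728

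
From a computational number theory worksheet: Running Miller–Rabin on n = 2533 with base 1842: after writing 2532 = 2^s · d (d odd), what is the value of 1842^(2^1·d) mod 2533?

1753

n − 1 = 2532 = 2^2 · 633, so s = 2 and d = 633.
x_0 = 1842^633 mod 2533 = 1864.
x_1 = 1864^2 mod 2533 = 1753.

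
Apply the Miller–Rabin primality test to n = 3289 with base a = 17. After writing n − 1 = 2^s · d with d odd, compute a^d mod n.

1832

n − 1 = 3288 = 2^3 · 411, so s = 3 and d = 411.
17^411 mod 3289 = 1832.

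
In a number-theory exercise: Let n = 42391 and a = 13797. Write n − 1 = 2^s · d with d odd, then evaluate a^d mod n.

n − 1 = 42390 = 2^1 · 21195, so s = 1 and d = 21195.
Repeated squaring mod 42391: 13797^1 ≡ 13797, 13797^2 ≡ 21619, 13797^4 ≡ 20386, 13797^8 ≡ 30023, 13797^16 ≡ 20696, 13797^32 ≡ 5752, 13797^64 ≡ 20524, 13797^128 ≡ 37600, 13797^256 ≡ 20150, 13797^512 ≡ 1502, 13797^1024 ≡ 9281, 13797^2048 ≡ 40840, 13797^4096 ≡ 31705, 13797^8192 ≡ 31633, 13797^16384 ≡ 7134.
21195 = 16384 + 4096 + 512 + 128 + 64 + 8 + 2 + 1, so 13797^21195 ≡ 7134·31705·1502·37600·20524·30023·21619·13797 ≡ 1 (mod 42391).

1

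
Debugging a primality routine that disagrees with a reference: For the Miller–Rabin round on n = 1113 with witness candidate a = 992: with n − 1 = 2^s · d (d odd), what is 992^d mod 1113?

n − 1 = 1112 = 2^3 · 139, so s = 3 and d = 139.
992^139 mod 1113 = 1097.

1097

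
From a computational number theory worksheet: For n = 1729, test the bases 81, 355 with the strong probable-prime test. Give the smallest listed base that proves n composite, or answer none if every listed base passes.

n − 1 = 1728 = 2^6 · 27, so s = 6 and d = 27.
Base 81: x_0 = 81^27 mod 1729 = 1. x_0 = 1, so 81 is not a witness.
Base 355: x_0 = 355^27 mod 1729 = 1728. x_0 = 1728 ≡ −1, so 355 is not a witness.
No listed base is a witness for 1729.

none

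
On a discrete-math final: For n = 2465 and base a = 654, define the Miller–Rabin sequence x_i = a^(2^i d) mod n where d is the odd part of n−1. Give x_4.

1

n − 1 = 2464 = 2^5 · 77, so s = 5 and d = 77.
x_0 = 654^77 mod 2465 = 349.
x_1 = 349^2 mod 2465 = 1016.
x_2 = 1016^2 mod 2465 = 1886.
x_3 = 1886^2 mod 2465 = 1.
x_4 = 1^2 mod 2465 = 1.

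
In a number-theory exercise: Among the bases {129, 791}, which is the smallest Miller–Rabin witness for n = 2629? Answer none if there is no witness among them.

129

n − 1 = 2628 = 2^2 · 657, so s = 2 and d = 657.
Base 129: x_0 = 129^657 mod 2629 = 387. x_0 is neither 1 nor 2628, so continue squaring. x_1 = 387^2 mod 2629 = 2545. Reached i = s−1 = 1 without hitting −1: 129 is a Miller–Rabin witness and 2629 is composite.
Base 791: x_0 = 791^657 mod 2629 = 1990. x_0 is neither 1 nor 2628, so continue squaring. x_1 = 1990^2 mod 2629 = 826. Reached i = s−1 = 1 without hitting −1: 791 is a Miller–Rabin witness and 2629 is composite.
The smallest witness among the given bases is 129.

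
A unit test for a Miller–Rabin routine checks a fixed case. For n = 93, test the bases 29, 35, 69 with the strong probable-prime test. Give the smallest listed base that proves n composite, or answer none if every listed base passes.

29

n − 1 = 92 = 2^2 · 23, so s = 2 and d = 23.
Base 29: x_0 = 29^23 mod 93 = 23. x_0 is neither 1 nor 92, so continue squaring. x_1 = 23^2 mod 93 = 64. Reached i = s−1 = 1 without hitting −1: 29 is a Miller–Rabin witness and 93 is composite.
Base 35: x_0 = 35^23 mod 93 = 2. x_0 is neither 1 nor 92, so continue squaring. x_1 = 2^2 mod 93 = 4. Reached i = s−1 = 1 without hitting −1: 35 is a Miller–Rabin witness and 93 is composite.
Base 69: x_0 = 69^23 mod 93 = 72. x_0 is neither 1 nor 92, so continue squaring. x_1 = 72^2 mod 93 = 69. Reached i = s−1 = 1 without hitting −1: 69 is a Miller–Rabin witness and 93 is composite.
The smallest witness among the given bases is 29.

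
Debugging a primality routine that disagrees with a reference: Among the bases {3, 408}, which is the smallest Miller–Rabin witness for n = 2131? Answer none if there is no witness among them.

none

n − 1 = 2130 = 2^1 · 1065, so s = 1 and d = 1065.
Base 3: x_0 = 3^1065 mod 2131 = 2130. x_0 = 2130 ≡ −1, so 3 is not a witness.
Base 408: x_0 = 408^1065 mod 2131 = 2130. x_0 = 2130 ≡ −1, so 408 is not a witness.
No listed base is a witness for 2131.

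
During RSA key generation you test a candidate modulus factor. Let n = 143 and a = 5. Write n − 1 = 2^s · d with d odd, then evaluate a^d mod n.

60

n − 1 = 142 = 2^1 · 71, so s = 1 and d = 71.
5^71 mod 143 = 60.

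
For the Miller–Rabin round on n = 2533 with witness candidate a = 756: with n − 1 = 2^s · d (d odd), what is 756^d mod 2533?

2456

n − 1 = 2532 = 2^2 · 633, so s = 2 and d = 633.
Repeated squaring mod 2533: 756^1 ≡ 756, 756^2 ≡ 1611, 756^4 ≡ 1529, 756^8 ≡ 2415, 756^16 ≡ 1259, 756^32 ≡ 1956, 756^64 ≡ 1106, 756^128 ≡ 2330, 756^256 ≡ 681, 756^512 ≡ 222.
633 = 512 + 64 + 32 + 16 + 8 + 1, so 756^633 ≡ 222·1106·1956·1259·2415·756 ≡ 2456 (mod 2533).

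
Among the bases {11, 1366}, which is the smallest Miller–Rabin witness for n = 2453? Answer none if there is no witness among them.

n − 1 = 2452 = 2^2 · 613, so s = 2 and d = 613.
Base 11: x_0 = 11^613 mod 2453 = 2167. x_0 is neither 1 nor 2452, so continue squaring. x_1 = 2167^2 mod 2453 = 847. Reached i = s−1 = 1 without hitting −1: 11 is a Miller–Rabin witness and 2453 is composite.
Base 1366: x_0 = 1366^613 mod 2453 = 41. x_0 is neither 1 nor 2452, so continue squaring. x_1 = 41^2 mod 2453 = 1681. Reached i = s−1 = 1 without hitting −1: 1366 is a Miller–Rabin witness and 2453 is composite.
The smallest witness among the given bases is 11.

11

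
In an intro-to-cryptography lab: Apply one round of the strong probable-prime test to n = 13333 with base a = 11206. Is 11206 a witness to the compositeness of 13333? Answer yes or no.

no

n − 1 = 13332 = 2^2 · 3333, so s = 2 and d = 3333.
Repeated squaring mod 13333: 11206^1 ≡ 11206, 11206^2 ≡ 4242, 11206^4 ≡ 8347, 11206^8 ≡ 7484, 11206^16 ≡ 11656, 11206^32 ≡ 12399, 11206^64 ≡ 5711, 11206^128 ≡ 3003, 11206^256 ≡ 4901, 11206^512 ≡ 7068, 11206^1024 ≡ 11206, 11206^2048 ≡ 4242.
3333 = 2048 + 1024 + 256 + 4 + 1, so 11206^3333 ≡ 4242·11206·4901·8347·11206 ≡ 1 (mod 13333).
x_0 = 11206^3333 mod 13333 = 1.
x_0 = 1, so 11206 is not a witness.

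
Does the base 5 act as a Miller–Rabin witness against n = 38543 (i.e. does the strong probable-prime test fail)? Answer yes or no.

no

n − 1 = 38542 = 2^1 · 19271, so s = 1 and d = 19271.
x_0 = 5^19271 mod 38543 = 38542.
x_0 = 38542 ≡ −1, so 5 is not a witness.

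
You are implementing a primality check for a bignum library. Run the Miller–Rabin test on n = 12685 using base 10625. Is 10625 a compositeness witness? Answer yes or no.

yes

n − 1 = 12684 = 2^2 · 3171, so s = 2 and d = 3171.
x_0 = 10625^3171 mod 12685 = 1420.
x_0 is neither 1 nor 12684, so continue squaring.
x_1 = 1420^2 mod 12685 = 12170.
Reached i = s−1 = 1 without hitting −1: 10625 is a Miller–Rabin witness and 12685 is composite.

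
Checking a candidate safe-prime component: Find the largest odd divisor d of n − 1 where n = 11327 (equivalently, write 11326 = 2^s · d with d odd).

5663

Halving: 11326 → 5663; 5663 is odd.
So 11326 = 2^1 · 5663.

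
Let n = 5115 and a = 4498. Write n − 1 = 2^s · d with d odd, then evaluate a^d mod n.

2683

n − 1 = 5114 = 2^1 · 2557, so s = 1 and d = 2557.
4498^2557 mod 5115 = 2683.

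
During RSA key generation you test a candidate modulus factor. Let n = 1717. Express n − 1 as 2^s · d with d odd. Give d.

Halving: 1716 → 858 → 429; 429 is odd.
So 1716 = 2^2 · 429.

429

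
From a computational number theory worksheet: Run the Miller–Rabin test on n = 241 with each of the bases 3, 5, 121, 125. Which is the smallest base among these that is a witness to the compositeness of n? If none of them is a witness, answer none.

n − 1 = 240 = 2^4 · 15, so s = 4 and d = 15.
Base 3: x_0 = 3^15 mod 241 = 8. x_0 is neither 1 nor 240, so continue squaring. x_1 = 8^2 mod 241 = 64. x_2 = 64^2 mod 241 = 240. x_2 ≡ −1, so 3 is not a witness.
Base 5: x_0 = 5^15 mod 241 = 211. x_0 is neither 1 nor 240, so continue squaring. x_1 = 211^2 mod 241 = 177. x_2 = 177^2 mod 241 = 240. x_2 ≡ −1, so 5 is not a witness.
Base 121: x_0 = 121^15 mod 241 = 30. x_0 is neither 1 nor 240, so continue squaring. x_1 = 30^2 mod 241 = 177. x_2 = 177^2 mod 241 = 240. x_2 ≡ −1, so 121 is not a witness.
Base 125: x_0 = 125^15 mod 241 = 233. x_0 is neither 1 nor 240, so continue squaring. x_1 = 233^2 mod 241 = 64. x_2 = 64^2 mod 241 = 240. x_2 ≡ −1, so 125 is not a witness.
No listed base is a witness for 241.

none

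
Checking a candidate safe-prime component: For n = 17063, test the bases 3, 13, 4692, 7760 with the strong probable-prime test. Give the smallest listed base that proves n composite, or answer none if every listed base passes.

3

n − 1 = 17062 = 2^1 · 8531, so s = 1 and d = 8531.
Base 3: x_0 = 3^8531 mod 17063 = 7425. x_0 ∉ {1, 17062} and s = 1, so 3 is a Miller–Rabin witness and 17063 is composite.
Base 13: x_0 = 13^8531 mod 17063 = 14880. x_0 ∉ {1, 17062} and s = 1, so 13 is a Miller–Rabin witness and 17063 is composite.
Base 4692: x_0 = 4692^8531 mod 17063 = 14820. x_0 ∉ {1, 17062} and s = 1, so 4692 is a Miller–Rabin witness and 17063 is composite.
Base 7760: x_0 = 7760^8531 mod 17063 = 14102. x_0 ∉ {1, 17062} and s = 1, so 7760 is a Miller–Rabin witness and 17063 is composite.
The smallest witness among the given bases is 3.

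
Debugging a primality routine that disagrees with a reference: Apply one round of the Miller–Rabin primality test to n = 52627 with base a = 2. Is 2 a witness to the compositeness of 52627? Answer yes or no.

n − 1 = 52626 = 2^1 · 26313, so s = 1 and d = 26313.
x_0 = 2^26313 mod 52627 = 52626.
x_0 = 52626 ≡ −1, so 2 is not a witness.

no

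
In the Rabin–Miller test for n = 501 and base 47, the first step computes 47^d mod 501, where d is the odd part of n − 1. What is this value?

395

n − 1 = 500 = 2^2 · 125, so s = 2 and d = 125.
47^125 mod 501 = 395.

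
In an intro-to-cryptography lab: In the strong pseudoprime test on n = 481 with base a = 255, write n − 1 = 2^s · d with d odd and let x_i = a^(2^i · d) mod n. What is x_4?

n − 1 = 480 = 2^5 · 15, so s = 5 and d = 15.
Repeated squaring mod 481: 255^1 ≡ 255, 255^2 ≡ 90, 255^4 ≡ 404, 255^8 ≡ 157.
15 = 8 + 4 + 2 + 1, so 255^15 ≡ 157·404·90·255 ≡ 174 (mod 481).
x_0 = 174.
x_1 = 174^2 mod 481 = 454.
x_2 = 454^2 mod 481 = 248.
x_3 = 248^2 mod 481 = 417.
x_4 = 417^2 mod 481 = 248.

248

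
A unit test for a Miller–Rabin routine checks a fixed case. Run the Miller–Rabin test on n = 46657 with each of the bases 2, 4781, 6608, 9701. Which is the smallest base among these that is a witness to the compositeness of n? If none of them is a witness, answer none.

2

n − 1 = 46656 = 2^6 · 729, so s = 6 and d = 729.
Base 2: x_0 = 2^729 mod 46657 = 512. x_0 is neither 1 nor 46656, so continue squaring. x_1 = 512^2 mod 46657 = 28859. x_2 = 28859^2 mod 46657 = 14431. x_3 = 14431^2 mod 46657 = 23570. x_4 = 23570^2 mod 46657 = 1. x_4 = 1 but x_3 ≠ ±1, a nontrivial square root of 1 — 2 is a witness and 46657 is composite.
Base 4781: x_0 = 4781^729 mod 46657 = 26350. x_0 is neither 1 nor 46656, so continue squaring. x_1 = 26350^2 mod 46657 = 19683. x_2 = 19683^2 mod 46657 = 27418. x_3 = 27418^2 mod 46657 = 9140. x_4 = 9140^2 mod 46657 = 23570. x_5 = 23570^2 mod 46657 = 1. x_5 = 1 but x_4 ≠ ±1, a nontrivial square root of 1 — 4781 is a witness and 46657 is composite.
Base 6608: x_0 = 6608^729 mod 46657 = 376. x_0 is neither 1 nor 46656, so continue squaring. x_1 = 376^2 mod 46657 = 1405. x_2 = 1405^2 mod 46657 = 14431. x_3 = 14431^2 mod 46657 = 23570. x_4 = 23570^2 mod 46657 = 1. x_4 = 1 but x_3 ≠ ±1, a nontrivial square root of 1 — 6608 is a witness and 46657 is composite.
Base 9701: x_0 = 9701^729 mod 46657 = 1. x_0 = 1, so 9701 is not a witness.
The smallest witness among the given bases is 2.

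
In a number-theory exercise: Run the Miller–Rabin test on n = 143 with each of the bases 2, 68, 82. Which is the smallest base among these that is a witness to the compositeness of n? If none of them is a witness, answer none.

n − 1 = 142 = 2^1 · 71, so s = 1 and d = 71.
Base 2: x_0 = 2^71 mod 143 = 46. x_0 ∉ {1, 142} and s = 1, so 2 is a Miller–Rabin witness and 143 is composite.
Base 68: x_0 = 68^71 mod 143 = 35. x_0 ∉ {1, 142} and s = 1, so 68 is a Miller–Rabin witness and 143 is composite.
Base 82: x_0 = 82^71 mod 143 = 49. x_0 ∉ {1, 142} and s = 1, so 82 is a Miller–Rabin witness and 143 is composite.
The smallest witness among the given bases is 2.

2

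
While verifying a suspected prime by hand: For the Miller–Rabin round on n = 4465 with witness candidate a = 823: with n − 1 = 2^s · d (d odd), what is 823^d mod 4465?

n − 1 = 4464 = 2^4 · 279, so s = 4 and d = 279.
823^279 mod 4465 = 2262.

2262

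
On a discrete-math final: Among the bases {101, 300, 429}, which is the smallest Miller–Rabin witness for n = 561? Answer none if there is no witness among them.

n − 1 = 560 = 2^4 · 35, so s = 4 and d = 35.
Base 101: x_0 = 101^35 mod 561 = 560. x_0 = 560 ≡ −1, so 101 is not a witness.
Base 300: x_0 = 300^35 mod 561 = 243. x_0 is neither 1 nor 560, so continue squaring. x_1 = 243^2 mod 561 = 144. x_2 = 144^2 mod 561 = 540. x_3 = 540^2 mod 561 = 441. Reached i = s−1 = 3 without hitting −1: 300 is a Miller–Rabin witness and 561 is composite.
Base 429: x_0 = 429^35 mod 561 = 132. x_0 is neither 1 nor 560, so continue squaring. x_1 = 132^2 mod 561 = 33. x_2 = 33^2 mod 561 = 528. x_3 = 528^2 mod 561 = 528. Reached i = s−1 = 3 without hitting −1: 429 is a Miller–Rabin witness and 561 is composite.
The smallest witness among the given bases is 300.

300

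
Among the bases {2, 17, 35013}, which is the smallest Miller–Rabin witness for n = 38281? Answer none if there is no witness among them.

n − 1 = 38280 = 2^3 · 4785, so s = 3 and d = 4785.
Base 2: x_0 = 2^4785 mod 38281 = 38280. x_0 = 38280 ≡ −1, so 2 is not a witness.
Base 17: x_0 = 17^4785 mod 38281 = 23126. x_0 is neither 1 nor 38280, so continue squaring. x_1 = 23126^2 mod 38281 = 26306. x_2 = 26306^2 mod 38281 = 38280. x_2 ≡ −1, so 17 is not a witness.
Base 35013: x_0 = 35013^4785 mod 38281 = 9096. x_0 is neither 1 nor 38280, so continue squaring. x_1 = 9096^2 mod 38281 = 11975. x_2 = 11975^2 mod 38281 = 38280. x_2 ≡ −1, so 35013 is not a witness.
No listed base is a witness for 38281.

none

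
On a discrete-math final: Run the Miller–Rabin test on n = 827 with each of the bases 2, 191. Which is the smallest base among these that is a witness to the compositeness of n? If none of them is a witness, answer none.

none

n − 1 = 826 = 2^1 · 413, so s = 1 and d = 413.
Base 2: x_0 = 2^413 mod 827 = 826. x_0 = 826 ≡ −1, so 2 is not a witness.
Base 191: x_0 = 191^413 mod 827 = 1. x_0 = 1, so 191 is not a witness.
No listed base is a witness for 827.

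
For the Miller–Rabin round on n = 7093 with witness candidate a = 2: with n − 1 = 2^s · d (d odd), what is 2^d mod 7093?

5281

n − 1 = 7092 = 2^2 · 1773, so s = 2 and d = 1773.
2^1773 mod 7093 = 5281.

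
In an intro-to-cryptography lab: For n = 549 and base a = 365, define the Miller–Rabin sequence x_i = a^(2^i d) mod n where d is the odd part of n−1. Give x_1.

184

n − 1 = 548 = 2^2 · 137, so s = 2 and d = 137.
Repeated squaring mod 549: 365^1 ≡ 365, 365^2 ≡ 367, 365^4 ≡ 184, 365^8 ≡ 367, 365^16 ≡ 184, 365^32 ≡ 367, 365^64 ≡ 184, 365^128 ≡ 367.
137 = 128 + 8 + 1, so 365^137 ≡ 367·367·365 ≡ 182 (mod 549).
x_0 = 182.
x_1 = 182^2 mod 549 = 184.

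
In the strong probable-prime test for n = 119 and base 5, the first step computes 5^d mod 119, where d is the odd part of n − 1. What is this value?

45

n − 1 = 118 = 2^1 · 59, so s = 1 and d = 59.
Repeated squaring mod 119: 5^1 ≡ 5, 5^2 ≡ 25, 5^4 ≡ 30, 5^8 ≡ 67, 5^16 ≡ 86, 5^32 ≡ 18.
59 = 32 + 16 + 8 + 2 + 1, so 5^59 ≡ 18·86·67·25·5 ≡ 45 (mod 119).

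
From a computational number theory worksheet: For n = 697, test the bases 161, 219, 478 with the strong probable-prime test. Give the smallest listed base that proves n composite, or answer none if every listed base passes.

n − 1 = 696 = 2^3 · 87, so s = 3 and d = 87.
Base 161: x_0 = 161^87 mod 697 = 355. x_0 is neither 1 nor 696, so continue squaring. x_1 = 355^2 mod 697 = 565. x_2 = 565^2 mod 697 = 696. x_2 ≡ −1, so 161 is not a witness.
Base 219: x_0 = 219^87 mod 697 = 331. x_0 is neither 1 nor 696, so continue squaring. x_1 = 331^2 mod 697 = 132. x_2 = 132^2 mod 697 = 696. x_2 ≡ −1, so 219 is not a witness.
Base 478: x_0 = 478^87 mod 697 = 366. x_0 is neither 1 nor 696, so continue squaring. x_1 = 366^2 mod 697 = 132. x_2 = 132^2 mod 697 = 696. x_2 ≡ −1, so 478 is not a witness.
No listed base is a witness for 697.

none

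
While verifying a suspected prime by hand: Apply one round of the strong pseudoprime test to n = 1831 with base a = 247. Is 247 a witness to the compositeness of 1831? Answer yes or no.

n − 1 = 1830 = 2^1 · 915, so s = 1 and d = 915.
x_0 = 247^915 mod 1831 = 1.
x_0 = 1, so 247 is not a witness.

no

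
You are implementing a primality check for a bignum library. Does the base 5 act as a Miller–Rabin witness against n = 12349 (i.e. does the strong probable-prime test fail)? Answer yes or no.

yes

n − 1 = 12348 = 2^2 · 3087, so s = 2 and d = 3087.
Repeated squaring mod 12349: 5^1 ≡ 5, 5^2 ≡ 25, 5^4 ≡ 625, 5^8 ≡ 7806, 5^16 ≡ 3670, 5^32 ≡ 8490, 5^64 ≡ 11336, 5^128 ≡ 1202, 5^256 ≡ 12320, 5^512 ≡ 841, 5^1024 ≡ 3388, 5^2048 ≡ 6323.
3087 = 2048 + 1024 + 8 + 4 + 2 + 1, so 5^3087 ≡ 6323·3388·7806·625·25·5 ≡ 4116 (mod 12349).
x_0 = 5^3087 mod 12349 = 4116.
x_0 is neither 1 nor 12348, so continue squaring.
x_1 = 4116^2 mod 12349 = 10977.
Reached i = s−1 = 1 without hitting −1: 5 is a Miller–Rabin witness and 12349 is composite.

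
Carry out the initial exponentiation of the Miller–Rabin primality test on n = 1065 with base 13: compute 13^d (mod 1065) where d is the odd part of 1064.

298

n − 1 = 1064 = 2^3 · 133, so s = 3 and d = 133.
13^133 mod 1065 = 298.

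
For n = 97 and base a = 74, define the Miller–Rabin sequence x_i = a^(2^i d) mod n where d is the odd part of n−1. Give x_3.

22

n − 1 = 96 = 2^5 · 3, so s = 5 and d = 3.
x_0 = 74^3 mod 97 = 55.
x_1 = 55^2 mod 97 = 18.
x_2 = 18^2 mod 97 = 33.
x_3 = 33^2 mod 97 = 22.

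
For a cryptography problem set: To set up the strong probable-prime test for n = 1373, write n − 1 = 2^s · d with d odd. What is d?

Halving: 1372 → 686 → 343; 343 is odd.
So 1372 = 2^2 · 343.

343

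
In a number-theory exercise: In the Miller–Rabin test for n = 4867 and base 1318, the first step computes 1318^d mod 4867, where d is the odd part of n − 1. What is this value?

2794

n − 1 = 4866 = 2^1 · 2433, so s = 1 and d = 2433.
Repeated squaring mod 4867: 1318^1 ≡ 1318, 1318^2 ≡ 4472, 1318^4 ≡ 281, 1318^8 ≡ 1089, 1318^16 ≡ 3240, 1318^32 ≡ 4348, 1318^64 ≡ 1676, 1318^128 ≡ 717, 1318^256 ≡ 3054, 1318^512 ≡ 1744, 1318^1024 ≡ 4528, 1318^2048 ≡ 2980.
2433 = 2048 + 256 + 128 + 1, so 1318^2433 ≡ 2980·3054·717·1318 ≡ 2794 (mod 4867).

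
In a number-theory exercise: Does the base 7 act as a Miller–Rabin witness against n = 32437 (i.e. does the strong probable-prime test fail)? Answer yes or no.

n − 1 = 32436 = 2^2 · 8109, so s = 2 and d = 8109.
x_0 = 7^8109 mod 32437 = 11759.
x_0 is neither 1 nor 32436, so continue squaring.
x_1 = 11759^2 mod 32437 = 27587.
Reached i = s−1 = 1 without hitting −1: 7 is a Miller–Rabin witness and 32437 is composite.

yes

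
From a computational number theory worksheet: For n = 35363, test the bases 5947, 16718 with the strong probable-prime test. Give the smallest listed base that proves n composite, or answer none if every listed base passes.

none

n − 1 = 35362 = 2^1 · 17681, so s = 1 and d = 17681.
Base 5947: x_0 = 5947^17681 mod 35363 = 35362. x_0 = 35362 ≡ −1, so 5947 is not a witness.
Base 16718: x_0 = 16718^17681 mod 35363 = 1. x_0 = 1, so 16718 is not a witness.
No listed base is a witness for 35363.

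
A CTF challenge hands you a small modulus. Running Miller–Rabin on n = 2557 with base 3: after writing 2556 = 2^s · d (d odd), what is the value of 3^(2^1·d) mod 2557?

1

n − 1 = 2556 = 2^2 · 639, so s = 2 and d = 639.
x_0 = 3^639 mod 2557 = 1.
x_1 = 1^2 mod 2557 = 1.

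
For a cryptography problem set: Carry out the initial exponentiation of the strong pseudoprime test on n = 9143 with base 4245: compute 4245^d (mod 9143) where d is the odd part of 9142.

909

n − 1 = 9142 = 2^1 · 4571, so s = 1 and d = 4571.
4245^4571 mod 9143 = 909.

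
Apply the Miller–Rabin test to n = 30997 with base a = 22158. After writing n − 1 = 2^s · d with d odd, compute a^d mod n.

26541

n − 1 = 30996 = 2^2 · 7749, so s = 2 and d = 7749.
22158^7749 mod 30997 = 26541.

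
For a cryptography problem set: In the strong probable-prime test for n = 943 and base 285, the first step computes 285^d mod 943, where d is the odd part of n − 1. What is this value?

2

n − 1 = 942 = 2^1 · 471, so s = 1 and d = 471.
285^471 mod 943 = 2.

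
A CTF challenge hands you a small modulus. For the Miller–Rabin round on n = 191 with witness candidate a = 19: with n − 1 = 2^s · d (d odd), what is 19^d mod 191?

n − 1 = 190 = 2^1 · 95, so s = 1 and d = 95.
By repeated squaring, 19^95 ≡ 190 (mod 191).

190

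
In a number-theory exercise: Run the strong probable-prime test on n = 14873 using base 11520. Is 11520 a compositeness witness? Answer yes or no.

n − 1 = 14872 = 2^3 · 1859, so s = 3 and d = 1859.
x_0 = 11520^1859 mod 14873 = 7560.
x_0 is neither 1 nor 14872, so continue squaring.
x_1 = 7560^2 mod 14873 = 11534.
x_2 = 11534^2 mod 14873 = 9044.
Reached i = s−1 = 2 without hitting −1: 11520 is a Miller–Rabin witness and 14873 is composite.

yes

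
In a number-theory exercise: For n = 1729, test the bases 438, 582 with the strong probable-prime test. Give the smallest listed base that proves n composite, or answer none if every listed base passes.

582

n − 1 = 1728 = 2^6 · 27, so s = 6 and d = 27.
Base 438: x_0 = 438^27 mod 1729 = 1. x_0 = 1, so 438 is not a witness.
Base 582: x_0 = 582^27 mod 1729 = 246. x_0 is neither 1 nor 1728, so continue squaring. x_1 = 246^2 mod 1729 = 1. x_1 = 1 but x_0 ≠ ±1, a nontrivial square root of 1 — 582 is a witness and 1729 is composite.
The smallest witness among the given bases is 582.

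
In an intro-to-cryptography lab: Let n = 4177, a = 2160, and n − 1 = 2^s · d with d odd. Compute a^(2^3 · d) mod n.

4176

n − 1 = 4176 = 2^4 · 261, so s = 4 and d = 261.
x_0 = 2160^261 mod 4177 = 3414.
x_1 = 3414^2 mod 4177 = 1566.
x_2 = 1566^2 mod 4177 = 457.
x_3 = 457^2 mod 4177 = 4176.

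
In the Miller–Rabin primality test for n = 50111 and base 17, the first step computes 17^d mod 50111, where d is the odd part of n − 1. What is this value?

n − 1 = 50110 = 2^1 · 25055, so s = 1 and d = 25055.
17^25055 mod 50111 = 50110.

50110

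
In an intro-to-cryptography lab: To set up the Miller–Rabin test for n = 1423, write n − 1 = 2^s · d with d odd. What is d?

Halving: 1422 → 711; 711 is odd.
So 1422 = 2^1 · 711.

711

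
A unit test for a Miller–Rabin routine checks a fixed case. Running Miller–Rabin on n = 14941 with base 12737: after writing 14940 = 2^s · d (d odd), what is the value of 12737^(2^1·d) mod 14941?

n − 1 = 14940 = 2^2 · 3735, so s = 2 and d = 3735.
x_0 = 12737^3735 mod 14941 = 6435.
x_1 = 6435^2 mod 14941 = 7714.

7714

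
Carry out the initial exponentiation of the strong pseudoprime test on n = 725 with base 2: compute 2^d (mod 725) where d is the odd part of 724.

652

n − 1 = 724 = 2^2 · 181, so s = 2 and d = 181.
2^181 mod 725 = 652.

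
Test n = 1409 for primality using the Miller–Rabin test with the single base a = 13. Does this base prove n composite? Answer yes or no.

no

n − 1 = 1408 = 2^7 · 11, so s = 7 and d = 11.
x_0 = 13^11 mod 1409 = 21.
x_0 is neither 1 nor 1408, so continue squaring.
x_1 = 21^2 mod 1409 = 441.
x_2 = 441^2 mod 1409 = 39.
x_3 = 39^2 mod 1409 = 112.
x_4 = 112^2 mod 1409 = 1272.
x_5 = 1272^2 mod 1409 = 452.
x_6 = 452^2 mod 1409 = 1408.
x_6 ≡ −1, so 13 is not a witness.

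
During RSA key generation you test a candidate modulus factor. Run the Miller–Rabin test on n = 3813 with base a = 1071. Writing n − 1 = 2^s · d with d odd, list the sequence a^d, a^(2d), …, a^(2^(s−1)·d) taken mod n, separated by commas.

n − 1 = 3812 = 2^2 · 953, so s = 2 and d = 953.
x_0 = 1071^953 mod 3813 = 3237.
x_1 = 3237^2 mod 3813 = 45.

3237, 45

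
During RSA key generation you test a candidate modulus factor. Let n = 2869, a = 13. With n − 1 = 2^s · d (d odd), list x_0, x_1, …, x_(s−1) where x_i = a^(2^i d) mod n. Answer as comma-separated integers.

n − 1 = 2868 = 2^2 · 717, so s = 2 and d = 717.
x_0 = 13^717 mod 2869 = 2193.
x_1 = 2193^2 mod 2869 = 805.

2193, 805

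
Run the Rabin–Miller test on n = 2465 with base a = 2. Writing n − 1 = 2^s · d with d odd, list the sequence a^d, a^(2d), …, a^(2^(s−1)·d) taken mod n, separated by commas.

1902, 1449, 1886, 1, 1

n − 1 = 2464 = 2^5 · 77, so s = 5 and d = 77.
x_0 = 2^77 mod 2465 = 1902.
x_1 = 1902^2 mod 2465 = 1449.
x_2 = 1449^2 mod 2465 = 1886.
x_3 = 1886^2 mod 2465 = 1.
x_4 = 1^2 mod 2465 = 1.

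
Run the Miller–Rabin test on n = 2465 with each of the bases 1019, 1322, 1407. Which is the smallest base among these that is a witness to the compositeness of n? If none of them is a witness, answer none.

n − 1 = 2464 = 2^5 · 77, so s = 5 and d = 77.
Base 1019: x_0 = 1019^77 mod 2465 = 2464. x_0 = 2464 ≡ −1, so 1019 is not a witness.
Base 1322: x_0 = 1322^77 mod 2465 = 1322. x_0 is neither 1 nor 2464, so continue squaring. x_1 = 1322^2 mod 2465 = 2464. x_1 ≡ −1, so 1322 is not a witness.
Base 1407: x_0 = 1407^77 mod 2465 = 302. x_0 is neither 1 nor 2464, so continue squaring. x_1 = 302^2 mod 2465 = 2464. x_1 ≡ −1, so 1407 is not a witness.
No listed base is a witness for 2465.

none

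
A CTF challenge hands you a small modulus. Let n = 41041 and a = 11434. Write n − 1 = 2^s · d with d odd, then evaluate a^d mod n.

n − 1 = 41040 = 2^4 · 2565, so s = 4 and d = 2565.
11434^2565 mod 41041 = 24058.

24058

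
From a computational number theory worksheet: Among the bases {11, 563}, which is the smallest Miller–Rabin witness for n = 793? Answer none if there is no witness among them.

n − 1 = 792 = 2^3 · 99, so s = 3 and d = 99.
Base 11: x_0 = 11^99 mod 793 = 538. x_0 is neither 1 nor 792, so continue squaring. x_1 = 538^2 mod 793 = 792. x_1 ≡ −1, so 11 is not a witness.
Base 563: x_0 = 563^99 mod 793 = 792. x_0 = 792 ≡ −1, so 563 is not a witness.
No listed base is a witness for 793.

none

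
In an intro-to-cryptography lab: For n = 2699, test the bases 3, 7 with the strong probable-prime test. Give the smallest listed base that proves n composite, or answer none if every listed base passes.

n − 1 = 2698 = 2^1 · 1349, so s = 1 and d = 1349.
Base 3: x_0 = 3^1349 mod 2699 = 1. x_0 = 1, so 3 is not a witness.
Base 7: x_0 = 7^1349 mod 2699 = 2698. x_0 = 2698 ≡ −1, so 7 is not a witness.
No listed base is a witness for 2699.

none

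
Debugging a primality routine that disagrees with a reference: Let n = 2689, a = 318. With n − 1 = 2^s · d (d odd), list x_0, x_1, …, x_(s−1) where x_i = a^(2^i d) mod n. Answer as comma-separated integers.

226, 2674, 225, 2223, 2036, 1547, 2688

n − 1 = 2688 = 2^7 · 21, so s = 7 and d = 21.
x_0 = 318^21 mod 2689 = 226.
x_1 = 226^2 mod 2689 = 2674.
x_2 = 2674^2 mod 2689 = 225.
x_3 = 225^2 mod 2689 = 2223.
x_4 = 2223^2 mod 2689 = 2036.
x_5 = 2036^2 mod 2689 = 1547.
x_6 = 1547^2 mod 2689 = 2688.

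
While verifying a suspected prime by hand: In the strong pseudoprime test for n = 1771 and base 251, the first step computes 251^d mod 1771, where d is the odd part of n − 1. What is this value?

n − 1 = 1770 = 2^1 · 885, so s = 1 and d = 885.
251^885 mod 1771 = 727.

727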